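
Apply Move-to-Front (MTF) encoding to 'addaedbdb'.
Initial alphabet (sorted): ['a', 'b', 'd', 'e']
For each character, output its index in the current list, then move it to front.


MTF encoding:
'a': index 0 in ['a', 'b', 'd', 'e'] -> ['a', 'b', 'd', 'e']
'd': index 2 in ['a', 'b', 'd', 'e'] -> ['d', 'a', 'b', 'e']
'd': index 0 in ['d', 'a', 'b', 'e'] -> ['d', 'a', 'b', 'e']
'a': index 1 in ['d', 'a', 'b', 'e'] -> ['a', 'd', 'b', 'e']
'e': index 3 in ['a', 'd', 'b', 'e'] -> ['e', 'a', 'd', 'b']
'd': index 2 in ['e', 'a', 'd', 'b'] -> ['d', 'e', 'a', 'b']
'b': index 3 in ['d', 'e', 'a', 'b'] -> ['b', 'd', 'e', 'a']
'd': index 1 in ['b', 'd', 'e', 'a'] -> ['d', 'b', 'e', 'a']
'b': index 1 in ['d', 'b', 'e', 'a'] -> ['b', 'd', 'e', 'a']


Output: [0, 2, 0, 1, 3, 2, 3, 1, 1]


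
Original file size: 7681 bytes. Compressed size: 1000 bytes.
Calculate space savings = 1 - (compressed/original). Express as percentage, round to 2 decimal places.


ratio = compressed/original = 1000/7681 = 0.130191
savings = 1 - ratio = 1 - 0.130191 = 0.869809
as a percentage: 0.869809 * 100 = 86.98%

Space savings = 1 - 1000/7681 = 86.98%


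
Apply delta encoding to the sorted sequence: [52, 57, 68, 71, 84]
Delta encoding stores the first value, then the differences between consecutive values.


First value: 52
Deltas:
  57 - 52 = 5
  68 - 57 = 11
  71 - 68 = 3
  84 - 71 = 13


Delta encoded: [52, 5, 11, 3, 13]


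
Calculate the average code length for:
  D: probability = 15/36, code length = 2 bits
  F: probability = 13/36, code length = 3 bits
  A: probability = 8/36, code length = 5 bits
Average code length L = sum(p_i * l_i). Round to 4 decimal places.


Weighted contributions p_i * l_i:
  D: (15/36) * 2 = 30/36
  F: (13/36) * 3 = 39/36
  A: (8/36) * 5 = 40/36
Sum = (30 + 39 + 40)/36 = 109/36

L = 109/36 = 3.0278 bits/symbol


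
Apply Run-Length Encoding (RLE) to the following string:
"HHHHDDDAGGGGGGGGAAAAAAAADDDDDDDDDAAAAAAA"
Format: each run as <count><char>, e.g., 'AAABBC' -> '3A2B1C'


Scanning runs left to right:
  i=0: run of 'H' x 4 -> '4H'
  i=4: run of 'D' x 3 -> '3D'
  i=7: run of 'A' x 1 -> '1A'
  i=8: run of 'G' x 8 -> '8G'
  i=16: run of 'A' x 8 -> '8A'
  i=24: run of 'D' x 9 -> '9D'
  i=33: run of 'A' x 7 -> '7A'

RLE = 4H3D1A8G8A9D7A


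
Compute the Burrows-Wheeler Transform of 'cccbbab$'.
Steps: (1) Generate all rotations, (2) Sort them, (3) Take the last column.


Rotations (sorted):
  0: $cccbbab -> last char: b
  1: ab$cccbb -> last char: b
  2: b$cccbba -> last char: a
  3: bab$cccb -> last char: b
  4: bbab$ccc -> last char: c
  5: cbbab$cc -> last char: c
  6: ccbbab$c -> last char: c
  7: cccbbab$ -> last char: $


BWT = bbabccc$


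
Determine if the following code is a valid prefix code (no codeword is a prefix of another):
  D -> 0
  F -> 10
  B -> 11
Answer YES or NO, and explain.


Checking each pair (does one codeword prefix another?):
  D='0' vs F='10': no prefix
  D='0' vs B='11': no prefix
  F='10' vs D='0': no prefix
  F='10' vs B='11': no prefix
  B='11' vs D='0': no prefix
  B='11' vs F='10': no prefix
No violation found over all pairs.

YES -- this is a valid prefix code. No codeword is a prefix of any other codeword.


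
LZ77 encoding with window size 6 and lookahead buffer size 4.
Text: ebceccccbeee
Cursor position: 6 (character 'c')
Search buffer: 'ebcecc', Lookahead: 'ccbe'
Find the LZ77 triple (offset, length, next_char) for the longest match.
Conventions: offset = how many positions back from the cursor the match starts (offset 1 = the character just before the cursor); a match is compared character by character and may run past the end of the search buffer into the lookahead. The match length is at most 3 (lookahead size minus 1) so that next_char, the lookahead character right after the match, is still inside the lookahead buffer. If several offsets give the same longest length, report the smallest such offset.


Try each offset into the search buffer:
  offset=1 (pos 5, char 'c'): match length 2
  offset=2 (pos 4, char 'c'): match length 2
  offset=3 (pos 3, char 'e'): match length 0
  offset=4 (pos 2, char 'c'): match length 1
  offset=5 (pos 1, char 'b'): match length 0
  offset=6 (pos 0, char 'e'): match length 0
Longest match has length 2, found at offsets 1, 2; take the smallest, offset 1.
next_char = character at position 6 + 2 = 8 -> 'b'

Best match: offset=1, length=2 (matching 'cc' starting at position 5)
LZ77 triple: (1, 2, 'b')


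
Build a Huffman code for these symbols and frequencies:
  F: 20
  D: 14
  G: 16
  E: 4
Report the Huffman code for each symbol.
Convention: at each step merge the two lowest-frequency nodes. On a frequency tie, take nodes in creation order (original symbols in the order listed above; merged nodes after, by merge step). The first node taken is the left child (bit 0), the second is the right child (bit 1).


Huffman tree construction:
Step 1: Merge E(4) + D(14) = 18
Step 2: Merge G(16) + (E+D)(18) = 34
Step 3: Merge F(20) + (G+(E+D))(34) = 54
Read each symbol's code off the tree from the root (left child = 0, right child = 1).

Codes:
  F: 0 (length 1)
  D: 111 (length 3)
  G: 10 (length 2)
  E: 110 (length 3)
Average code length: 106/54 = 1.9630 bits/symbol


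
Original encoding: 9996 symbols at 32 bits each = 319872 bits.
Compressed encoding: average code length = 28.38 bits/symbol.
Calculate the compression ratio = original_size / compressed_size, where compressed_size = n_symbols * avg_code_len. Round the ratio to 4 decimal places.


original_size = n_symbols * orig_bits = 9996 * 32 = 319872 bits
compressed_size = n_symbols * avg_code_len = 9996 * 28.38 = 283686.48 bits
ratio = original_size / compressed_size = 319872 / 283686.48 = 1.1276

Compression ratio = 1.1276


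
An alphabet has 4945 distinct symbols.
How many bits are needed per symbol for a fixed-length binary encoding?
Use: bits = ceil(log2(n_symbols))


log2(4945) = 12.2718
Bracket: 2^12 = 4096 < 4945 <= 2^13 = 8192
So ceil(log2(4945)) = 13

bits = ceil(log2(4945)) = ceil(12.2718) = 13 bits


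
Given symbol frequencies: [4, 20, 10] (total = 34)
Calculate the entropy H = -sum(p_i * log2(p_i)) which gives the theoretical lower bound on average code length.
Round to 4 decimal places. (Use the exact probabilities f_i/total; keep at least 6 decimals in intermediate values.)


Per-symbol terms -p_i * log2(p_i) with p_i = f_i/34:
  p = 4/34 = 0.117647: log2(p) = -3.087463, -p*log2(p) = 0.363231
  p = 20/34 = 0.588235: log2(p) = -0.765535, -p*log2(p) = 0.450315
  p = 10/34 = 0.294118: log2(p) = -1.765535, -p*log2(p) = 0.519275
H = 0.363231 + 0.450315 + 0.519275 = 1.332821

H = 1.3328 bits/symbol


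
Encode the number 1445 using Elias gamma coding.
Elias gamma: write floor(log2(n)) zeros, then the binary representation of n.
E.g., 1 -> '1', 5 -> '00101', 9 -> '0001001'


num_bits = floor(log2(1445)) + 1 = 11
leading_zeros = num_bits - 1 = 10
binary(1445) = 10110100101

Elias gamma(1445) = '0000000000' + '10110100101' = 000000000010110100101 (21 bits)


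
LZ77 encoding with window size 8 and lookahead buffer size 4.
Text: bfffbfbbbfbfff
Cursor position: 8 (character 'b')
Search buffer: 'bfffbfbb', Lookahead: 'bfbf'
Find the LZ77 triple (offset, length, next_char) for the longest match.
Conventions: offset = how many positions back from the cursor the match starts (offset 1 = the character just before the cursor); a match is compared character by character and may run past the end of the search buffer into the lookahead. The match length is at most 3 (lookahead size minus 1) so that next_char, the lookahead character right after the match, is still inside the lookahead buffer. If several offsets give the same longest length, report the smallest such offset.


Try each offset into the search buffer:
  offset=1 (pos 7, char 'b'): match length 1
  offset=2 (pos 6, char 'b'): match length 1
  offset=3 (pos 5, char 'f'): match length 0
  offset=4 (pos 4, char 'b'): match length 3
  offset=5 (pos 3, char 'f'): match length 0
  offset=6 (pos 2, char 'f'): match length 0
  offset=7 (pos 1, char 'f'): match length 0
  offset=8 (pos 0, char 'b'): match length 2
Longest match has length 3 at offset 4.
next_char = character at position 8 + 3 = 11 -> 'f'

Best match: offset=4, length=3 (matching 'bfb' starting at position 4)
LZ77 triple: (4, 3, 'f')


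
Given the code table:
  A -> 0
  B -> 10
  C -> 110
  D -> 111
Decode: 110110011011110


Decoding:
110 -> C
110 -> C
0 -> A
110 -> C
111 -> D
10 -> B


Result: CCACDB


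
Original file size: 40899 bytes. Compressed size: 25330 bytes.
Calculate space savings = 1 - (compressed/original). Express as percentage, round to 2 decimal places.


ratio = compressed/original = 25330/40899 = 0.619331
savings = 1 - ratio = 1 - 0.619331 = 0.380669
as a percentage: 0.380669 * 100 = 38.07%

Space savings = 1 - 25330/40899 = 38.07%


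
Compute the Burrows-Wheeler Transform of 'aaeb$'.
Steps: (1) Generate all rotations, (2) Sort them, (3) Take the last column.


Rotations (sorted):
  0: $aaeb -> last char: b
  1: aaeb$ -> last char: $
  2: aeb$a -> last char: a
  3: b$aae -> last char: e
  4: eb$aa -> last char: a


BWT = b$aea


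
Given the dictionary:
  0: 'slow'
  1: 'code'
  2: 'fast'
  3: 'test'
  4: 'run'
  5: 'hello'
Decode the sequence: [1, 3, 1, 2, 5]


Look up each index in the dictionary:
  1 -> 'code'
  3 -> 'test'
  1 -> 'code'
  2 -> 'fast'
  5 -> 'hello'

Decoded: "code test code fast hello"


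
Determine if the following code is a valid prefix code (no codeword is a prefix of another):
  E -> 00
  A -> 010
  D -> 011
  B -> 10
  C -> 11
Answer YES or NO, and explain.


Checking each pair (does one codeword prefix another?):
  E='00' vs A='010': no prefix
  E='00' vs D='011': no prefix
  E='00' vs B='10': no prefix
  E='00' vs C='11': no prefix
  A='010' vs E='00': no prefix
  A='010' vs D='011': no prefix
  A='010' vs B='10': no prefix
  A='010' vs C='11': no prefix
  D='011' vs E='00': no prefix
  D='011' vs A='010': no prefix
  D='011' vs B='10': no prefix
  D='011' vs C='11': no prefix
  B='10' vs E='00': no prefix
  B='10' vs A='010': no prefix
  B='10' vs D='011': no prefix
  B='10' vs C='11': no prefix
  C='11' vs E='00': no prefix
  C='11' vs A='010': no prefix
  C='11' vs D='011': no prefix
  C='11' vs B='10': no prefix
No violation found over all pairs.

YES -- this is a valid prefix code. No codeword is a prefix of any other codeword.


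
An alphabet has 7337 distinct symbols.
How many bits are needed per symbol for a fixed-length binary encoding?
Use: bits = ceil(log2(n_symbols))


log2(7337) = 12.841
Bracket: 2^12 = 4096 < 7337 <= 2^13 = 8192
So ceil(log2(7337)) = 13

bits = ceil(log2(7337)) = ceil(12.841) = 13 bits


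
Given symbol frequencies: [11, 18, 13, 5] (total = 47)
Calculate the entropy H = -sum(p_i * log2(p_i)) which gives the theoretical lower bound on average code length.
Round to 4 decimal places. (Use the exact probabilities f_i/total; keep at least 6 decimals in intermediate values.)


Per-symbol terms -p_i * log2(p_i) with p_i = f_i/47:
  p = 11/47 = 0.234043: log2(p) = -2.095157, -p*log2(p) = 0.490356
  p = 18/47 = 0.382979: log2(p) = -1.384664, -p*log2(p) = 0.530297
  p = 13/47 = 0.276596: log2(p) = -1.854149, -p*log2(p) = 0.512850
  p = 5/47 = 0.106383: log2(p) = -3.232661, -p*log2(p) = 0.343900
H = 0.490356 + 0.530297 + 0.512850 + 0.343900 = 1.877403

H = 1.8774 bits/symbol


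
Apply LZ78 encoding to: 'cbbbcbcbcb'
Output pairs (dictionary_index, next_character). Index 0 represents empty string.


LZ78 encoding steps:
Dictionary: {0: ''}
Step 1: w='' (idx 0), next='c' -> output (0, 'c'), add 'c' as idx 1
Step 2: w='' (idx 0), next='b' -> output (0, 'b'), add 'b' as idx 2
Step 3: w='b' (idx 2), next='b' -> output (2, 'b'), add 'bb' as idx 3
Step 4: w='c' (idx 1), next='b' -> output (1, 'b'), add 'cb' as idx 4
Step 5: w='cb' (idx 4), next='c' -> output (4, 'c'), add 'cbc' as idx 5
Step 6: w='b' (idx 2), end of input -> output (2, '')


Encoded: [(0, 'c'), (0, 'b'), (2, 'b'), (1, 'b'), (4, 'c'), (2, '')]


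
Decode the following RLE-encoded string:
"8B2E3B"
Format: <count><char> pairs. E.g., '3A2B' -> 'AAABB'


Expanding each <count><char> pair:
  8B -> 'BBBBBBBB'
  2E -> 'EE'
  3B -> 'BBB'

Decoded = BBBBBBBBEEBBB


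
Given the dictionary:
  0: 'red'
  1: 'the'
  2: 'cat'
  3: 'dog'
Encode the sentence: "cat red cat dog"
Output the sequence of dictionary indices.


Look up each word in the dictionary:
  'cat' -> 2
  'red' -> 0
  'cat' -> 2
  'dog' -> 3

Encoded: [2, 0, 2, 3]


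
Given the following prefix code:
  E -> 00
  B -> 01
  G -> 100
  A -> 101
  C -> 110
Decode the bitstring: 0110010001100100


Decoding step by step:
Bits 01 -> B
Bits 100 -> G
Bits 100 -> G
Bits 01 -> B
Bits 100 -> G
Bits 100 -> G


Decoded message: BGGBGG


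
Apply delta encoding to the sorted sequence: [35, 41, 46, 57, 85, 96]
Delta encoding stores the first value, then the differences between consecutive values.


First value: 35
Deltas:
  41 - 35 = 6
  46 - 41 = 5
  57 - 46 = 11
  85 - 57 = 28
  96 - 85 = 11


Delta encoded: [35, 6, 5, 11, 28, 11]


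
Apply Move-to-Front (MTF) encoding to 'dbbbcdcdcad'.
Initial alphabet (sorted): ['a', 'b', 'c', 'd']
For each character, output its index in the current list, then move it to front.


MTF encoding:
'd': index 3 in ['a', 'b', 'c', 'd'] -> ['d', 'a', 'b', 'c']
'b': index 2 in ['d', 'a', 'b', 'c'] -> ['b', 'd', 'a', 'c']
'b': index 0 in ['b', 'd', 'a', 'c'] -> ['b', 'd', 'a', 'c']
'b': index 0 in ['b', 'd', 'a', 'c'] -> ['b', 'd', 'a', 'c']
'c': index 3 in ['b', 'd', 'a', 'c'] -> ['c', 'b', 'd', 'a']
'd': index 2 in ['c', 'b', 'd', 'a'] -> ['d', 'c', 'b', 'a']
'c': index 1 in ['d', 'c', 'b', 'a'] -> ['c', 'd', 'b', 'a']
'd': index 1 in ['c', 'd', 'b', 'a'] -> ['d', 'c', 'b', 'a']
'c': index 1 in ['d', 'c', 'b', 'a'] -> ['c', 'd', 'b', 'a']
'a': index 3 in ['c', 'd', 'b', 'a'] -> ['a', 'c', 'd', 'b']
'd': index 2 in ['a', 'c', 'd', 'b'] -> ['d', 'a', 'c', 'b']


Output: [3, 2, 0, 0, 3, 2, 1, 1, 1, 3, 2]


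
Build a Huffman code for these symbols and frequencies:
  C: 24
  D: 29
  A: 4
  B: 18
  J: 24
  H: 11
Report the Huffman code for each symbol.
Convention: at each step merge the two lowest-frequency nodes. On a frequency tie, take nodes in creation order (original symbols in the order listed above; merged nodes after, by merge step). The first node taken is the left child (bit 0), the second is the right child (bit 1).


Huffman tree construction:
Step 1: Merge A(4) + H(11) = 15
Step 2: Merge (A+H)(15) + B(18) = 33
Step 3: Merge C(24) + J(24) = 48
Step 4: Merge D(29) + ((A+H)+B)(33) = 62
Step 5: Merge (C+J)(48) + (D+((A+H)+B))(62) = 110
Read each symbol's code off the tree from the root (left child = 0, right child = 1).

Codes:
  C: 00 (length 2)
  D: 10 (length 2)
  A: 1100 (length 4)
  B: 111 (length 3)
  J: 01 (length 2)
  H: 1101 (length 4)
Average code length: 268/110 = 2.4364 bits/symbol


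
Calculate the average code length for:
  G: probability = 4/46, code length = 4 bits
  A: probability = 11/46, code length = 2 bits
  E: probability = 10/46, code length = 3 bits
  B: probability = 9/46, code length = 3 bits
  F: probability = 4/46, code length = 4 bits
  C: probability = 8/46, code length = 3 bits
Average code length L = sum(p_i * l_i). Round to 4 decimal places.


Weighted contributions p_i * l_i:
  G: (4/46) * 4 = 16/46
  A: (11/46) * 2 = 22/46
  E: (10/46) * 3 = 30/46
  B: (9/46) * 3 = 27/46
  F: (4/46) * 4 = 16/46
  C: (8/46) * 3 = 24/46
Sum = (16 + 22 + 30 + 27 + 16 + 24)/46 = 135/46

L = 135/46 = 2.9348 bits/symbol


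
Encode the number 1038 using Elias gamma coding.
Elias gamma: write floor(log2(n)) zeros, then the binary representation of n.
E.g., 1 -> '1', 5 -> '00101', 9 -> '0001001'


num_bits = floor(log2(1038)) + 1 = 11
leading_zeros = num_bits - 1 = 10
binary(1038) = 10000001110

Elias gamma(1038) = '0000000000' + '10000001110' = 000000000010000001110 (21 bits)


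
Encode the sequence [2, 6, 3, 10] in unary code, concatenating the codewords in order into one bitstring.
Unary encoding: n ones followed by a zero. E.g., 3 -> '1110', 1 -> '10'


Encode each number as n ones followed by a terminating 0:
  2 -> 110 (3 bits)
  6 -> 1111110 (7 bits)
  3 -> 1110 (4 bits)
  10 -> 11111111110 (11 bits)
Total length = 3 + 7 + 4 + 11 = 25 bits.

Unary([2, 6, 3, 10]) = 1101111110111011111111110 (25 bits)


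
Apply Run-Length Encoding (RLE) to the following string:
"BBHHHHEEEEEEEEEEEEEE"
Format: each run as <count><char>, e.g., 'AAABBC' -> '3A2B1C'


Scanning runs left to right:
  i=0: run of 'B' x 2 -> '2B'
  i=2: run of 'H' x 4 -> '4H'
  i=6: run of 'E' x 14 -> '14E'

RLE = 2B4H14E


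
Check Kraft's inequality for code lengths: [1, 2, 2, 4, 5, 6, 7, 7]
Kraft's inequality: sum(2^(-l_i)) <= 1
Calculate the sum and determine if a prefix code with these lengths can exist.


Sum = 2^(-1) + 2^(-2) + 2^(-2) + 2^(-4) + 2^(-5) + 2^(-6) + 2^(-7) + 2^(-7)
    = 0.5 + 0.25 + 0.25 + 0.0625 + 0.03125 + 0.015625 + 0.0078125 + 0.0078125
    = 144/128 = 1.125
Since 1.125 > 1, Kraft's inequality is NOT satisfied.
A prefix code with these lengths CANNOT exist.

Kraft sum = 1.125. Not satisfied.


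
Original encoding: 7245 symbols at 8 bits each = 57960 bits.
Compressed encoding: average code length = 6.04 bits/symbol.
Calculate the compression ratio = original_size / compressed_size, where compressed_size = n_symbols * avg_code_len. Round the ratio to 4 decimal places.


original_size = n_symbols * orig_bits = 7245 * 8 = 57960 bits
compressed_size = n_symbols * avg_code_len = 7245 * 6.04 = 43759.8 bits
ratio = original_size / compressed_size = 57960 / 43759.8 = 1.3245

Compression ratio = 1.3245


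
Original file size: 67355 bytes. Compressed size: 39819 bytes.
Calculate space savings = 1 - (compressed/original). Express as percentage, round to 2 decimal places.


ratio = compressed/original = 39819/67355 = 0.591181
savings = 1 - ratio = 1 - 0.591181 = 0.408819
as a percentage: 0.408819 * 100 = 40.88%

Space savings = 1 - 39819/67355 = 40.88%


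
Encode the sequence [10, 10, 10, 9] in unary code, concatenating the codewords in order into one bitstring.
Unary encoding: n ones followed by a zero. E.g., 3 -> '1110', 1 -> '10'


Encode each number as n ones followed by a terminating 0:
  10 -> 11111111110 (11 bits)
  10 -> 11111111110 (11 bits)
  10 -> 11111111110 (11 bits)
  9 -> 1111111110 (10 bits)
Total length = 11 + 11 + 11 + 10 = 43 bits.

Unary([10, 10, 10, 9]) = 1111111111011111111110111111111101111111110 (43 bits)


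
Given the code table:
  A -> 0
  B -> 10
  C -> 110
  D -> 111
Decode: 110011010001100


Decoding:
110 -> C
0 -> A
110 -> C
10 -> B
0 -> A
0 -> A
110 -> C
0 -> A


Result: CACBAACA


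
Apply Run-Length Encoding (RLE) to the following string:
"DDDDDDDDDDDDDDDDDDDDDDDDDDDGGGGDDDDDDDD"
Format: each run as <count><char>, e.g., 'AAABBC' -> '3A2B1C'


Scanning runs left to right:
  i=0: run of 'D' x 27 -> '27D'
  i=27: run of 'G' x 4 -> '4G'
  i=31: run of 'D' x 8 -> '8D'

RLE = 27D4G8D


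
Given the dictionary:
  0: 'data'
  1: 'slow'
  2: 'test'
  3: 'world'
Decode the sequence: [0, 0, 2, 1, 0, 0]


Look up each index in the dictionary:
  0 -> 'data'
  0 -> 'data'
  2 -> 'test'
  1 -> 'slow'
  0 -> 'data'
  0 -> 'data'

Decoded: "data data test slow data data"


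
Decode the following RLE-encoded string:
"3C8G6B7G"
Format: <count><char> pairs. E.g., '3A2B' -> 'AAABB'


Expanding each <count><char> pair:
  3C -> 'CCC'
  8G -> 'GGGGGGGG'
  6B -> 'BBBBBB'
  7G -> 'GGGGGGG'

Decoded = CCCGGGGGGGGBBBBBBGGGGGGG


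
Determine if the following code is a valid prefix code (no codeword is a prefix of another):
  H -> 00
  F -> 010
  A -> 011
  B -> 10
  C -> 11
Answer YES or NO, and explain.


Checking each pair (does one codeword prefix another?):
  H='00' vs F='010': no prefix
  H='00' vs A='011': no prefix
  H='00' vs B='10': no prefix
  H='00' vs C='11': no prefix
  F='010' vs H='00': no prefix
  F='010' vs A='011': no prefix
  F='010' vs B='10': no prefix
  F='010' vs C='11': no prefix
  A='011' vs H='00': no prefix
  A='011' vs F='010': no prefix
  A='011' vs B='10': no prefix
  A='011' vs C='11': no prefix
  B='10' vs H='00': no prefix
  B='10' vs F='010': no prefix
  B='10' vs A='011': no prefix
  B='10' vs C='11': no prefix
  C='11' vs H='00': no prefix
  C='11' vs F='010': no prefix
  C='11' vs A='011': no prefix
  C='11' vs B='10': no prefix
No violation found over all pairs.

YES -- this is a valid prefix code. No codeword is a prefix of any other codeword.


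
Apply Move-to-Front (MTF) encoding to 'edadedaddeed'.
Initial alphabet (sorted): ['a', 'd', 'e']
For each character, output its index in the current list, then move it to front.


MTF encoding:
'e': index 2 in ['a', 'd', 'e'] -> ['e', 'a', 'd']
'd': index 2 in ['e', 'a', 'd'] -> ['d', 'e', 'a']
'a': index 2 in ['d', 'e', 'a'] -> ['a', 'd', 'e']
'd': index 1 in ['a', 'd', 'e'] -> ['d', 'a', 'e']
'e': index 2 in ['d', 'a', 'e'] -> ['e', 'd', 'a']
'd': index 1 in ['e', 'd', 'a'] -> ['d', 'e', 'a']
'a': index 2 in ['d', 'e', 'a'] -> ['a', 'd', 'e']
'd': index 1 in ['a', 'd', 'e'] -> ['d', 'a', 'e']
'd': index 0 in ['d', 'a', 'e'] -> ['d', 'a', 'e']
'e': index 2 in ['d', 'a', 'e'] -> ['e', 'd', 'a']
'e': index 0 in ['e', 'd', 'a'] -> ['e', 'd', 'a']
'd': index 1 in ['e', 'd', 'a'] -> ['d', 'e', 'a']


Output: [2, 2, 2, 1, 2, 1, 2, 1, 0, 2, 0, 1]


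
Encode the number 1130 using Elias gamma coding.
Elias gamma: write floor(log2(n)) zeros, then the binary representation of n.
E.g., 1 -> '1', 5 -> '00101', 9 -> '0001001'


num_bits = floor(log2(1130)) + 1 = 11
leading_zeros = num_bits - 1 = 10
binary(1130) = 10001101010

Elias gamma(1130) = '0000000000' + '10001101010' = 000000000010001101010 (21 bits)


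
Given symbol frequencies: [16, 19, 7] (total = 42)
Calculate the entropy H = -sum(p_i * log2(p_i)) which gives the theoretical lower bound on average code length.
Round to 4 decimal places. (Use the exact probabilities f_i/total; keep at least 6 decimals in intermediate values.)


Per-symbol terms -p_i * log2(p_i) with p_i = f_i/42:
  p = 16/42 = 0.380952: log2(p) = -1.392317, -p*log2(p) = 0.530407
  p = 19/42 = 0.452381: log2(p) = -1.144390, -p*log2(p) = 0.517700
  p = 7/42 = 0.166667: log2(p) = -2.584963, -p*log2(p) = 0.430827
H = 0.530407 + 0.517700 + 0.430827 = 1.478934

H = 1.4789 bits/symbol


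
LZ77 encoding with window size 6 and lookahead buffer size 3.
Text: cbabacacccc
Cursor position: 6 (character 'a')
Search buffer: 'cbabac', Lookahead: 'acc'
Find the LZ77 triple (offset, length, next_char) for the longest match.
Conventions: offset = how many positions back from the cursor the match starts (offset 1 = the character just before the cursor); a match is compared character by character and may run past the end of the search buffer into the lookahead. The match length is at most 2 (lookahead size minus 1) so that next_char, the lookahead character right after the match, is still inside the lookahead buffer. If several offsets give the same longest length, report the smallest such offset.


Try each offset into the search buffer:
  offset=1 (pos 5, char 'c'): match length 0
  offset=2 (pos 4, char 'a'): match length 2
  offset=3 (pos 3, char 'b'): match length 0
  offset=4 (pos 2, char 'a'): match length 1
  offset=5 (pos 1, char 'b'): match length 0
  offset=6 (pos 0, char 'c'): match length 0
Longest match has length 2 at offset 2.
next_char = character at position 6 + 2 = 8 -> 'c'

Best match: offset=2, length=2 (matching 'ac' starting at position 4)
LZ77 triple: (2, 2, 'c')


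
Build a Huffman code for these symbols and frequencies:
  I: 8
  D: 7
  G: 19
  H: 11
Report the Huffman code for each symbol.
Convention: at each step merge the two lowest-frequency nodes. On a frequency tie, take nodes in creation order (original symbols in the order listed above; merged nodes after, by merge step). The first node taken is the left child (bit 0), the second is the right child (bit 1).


Huffman tree construction:
Step 1: Merge D(7) + I(8) = 15
Step 2: Merge H(11) + (D+I)(15) = 26
Step 3: Merge G(19) + (H+(D+I))(26) = 45
Read each symbol's code off the tree from the root (left child = 0, right child = 1).

Codes:
  I: 111 (length 3)
  D: 110 (length 3)
  G: 0 (length 1)
  H: 10 (length 2)
Average code length: 86/45 = 1.9111 bits/symbol


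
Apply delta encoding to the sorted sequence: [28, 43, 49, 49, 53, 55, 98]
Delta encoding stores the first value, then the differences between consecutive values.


First value: 28
Deltas:
  43 - 28 = 15
  49 - 43 = 6
  49 - 49 = 0
  53 - 49 = 4
  55 - 53 = 2
  98 - 55 = 43


Delta encoded: [28, 15, 6, 0, 4, 2, 43]


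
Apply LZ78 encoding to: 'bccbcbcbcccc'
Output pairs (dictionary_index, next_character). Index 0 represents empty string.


LZ78 encoding steps:
Dictionary: {0: ''}
Step 1: w='' (idx 0), next='b' -> output (0, 'b'), add 'b' as idx 1
Step 2: w='' (idx 0), next='c' -> output (0, 'c'), add 'c' as idx 2
Step 3: w='c' (idx 2), next='b' -> output (2, 'b'), add 'cb' as idx 3
Step 4: w='cb' (idx 3), next='c' -> output (3, 'c'), add 'cbc' as idx 4
Step 5: w='b' (idx 1), next='c' -> output (1, 'c'), add 'bc' as idx 5
Step 6: w='c' (idx 2), next='c' -> output (2, 'c'), add 'cc' as idx 6
Step 7: w='c' (idx 2), end of input -> output (2, '')


Encoded: [(0, 'b'), (0, 'c'), (2, 'b'), (3, 'c'), (1, 'c'), (2, 'c'), (2, '')]


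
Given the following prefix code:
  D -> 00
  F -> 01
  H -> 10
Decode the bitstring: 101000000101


Decoding step by step:
Bits 10 -> H
Bits 10 -> H
Bits 00 -> D
Bits 00 -> D
Bits 01 -> F
Bits 01 -> F


Decoded message: HHDDFF


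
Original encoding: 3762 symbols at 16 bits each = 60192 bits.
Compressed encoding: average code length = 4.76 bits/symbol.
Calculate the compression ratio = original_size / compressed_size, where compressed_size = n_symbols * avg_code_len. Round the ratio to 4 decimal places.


original_size = n_symbols * orig_bits = 3762 * 16 = 60192 bits
compressed_size = n_symbols * avg_code_len = 3762 * 4.76 = 17907.12 bits
ratio = original_size / compressed_size = 60192 / 17907.12 = 3.3613

Compression ratio = 3.3613


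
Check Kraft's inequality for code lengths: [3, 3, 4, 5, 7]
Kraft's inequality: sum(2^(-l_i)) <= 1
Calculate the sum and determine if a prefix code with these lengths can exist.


Sum = 2^(-3) + 2^(-3) + 2^(-4) + 2^(-5) + 2^(-7)
    = 0.125 + 0.125 + 0.0625 + 0.03125 + 0.0078125
    = 45/128 = 0.3515625
Since 0.3515625 <= 1, Kraft's inequality IS satisfied.
A prefix code with these lengths CAN exist.

Kraft sum = 0.3515625. Satisfied.


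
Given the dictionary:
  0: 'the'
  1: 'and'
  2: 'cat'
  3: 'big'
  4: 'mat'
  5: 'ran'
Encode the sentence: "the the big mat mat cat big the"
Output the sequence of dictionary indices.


Look up each word in the dictionary:
  'the' -> 0
  'the' -> 0
  'big' -> 3
  'mat' -> 4
  'mat' -> 4
  'cat' -> 2
  'big' -> 3
  'the' -> 0

Encoded: [0, 0, 3, 4, 4, 2, 3, 0]


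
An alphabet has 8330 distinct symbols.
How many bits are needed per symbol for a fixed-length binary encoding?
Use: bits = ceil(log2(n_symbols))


log2(8330) = 13.0241
Bracket: 2^13 = 8192 < 8330 <= 2^14 = 16384
So ceil(log2(8330)) = 14

bits = ceil(log2(8330)) = ceil(13.0241) = 14 bits


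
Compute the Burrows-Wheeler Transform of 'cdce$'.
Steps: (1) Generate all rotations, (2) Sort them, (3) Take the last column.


Rotations (sorted):
  0: $cdce -> last char: e
  1: cdce$ -> last char: $
  2: ce$cd -> last char: d
  3: dce$c -> last char: c
  4: e$cdc -> last char: c


BWT = e$dcc


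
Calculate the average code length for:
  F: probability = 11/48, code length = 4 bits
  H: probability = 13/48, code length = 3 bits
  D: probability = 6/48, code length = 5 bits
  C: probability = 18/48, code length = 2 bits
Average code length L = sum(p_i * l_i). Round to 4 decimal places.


Weighted contributions p_i * l_i:
  F: (11/48) * 4 = 44/48
  H: (13/48) * 3 = 39/48
  D: (6/48) * 5 = 30/48
  C: (18/48) * 2 = 36/48
Sum = (44 + 39 + 30 + 36)/48 = 149/48

L = 149/48 = 3.1042 bits/symbol


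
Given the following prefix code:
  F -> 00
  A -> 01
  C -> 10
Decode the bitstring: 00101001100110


Decoding step by step:
Bits 00 -> F
Bits 10 -> C
Bits 10 -> C
Bits 01 -> A
Bits 10 -> C
Bits 01 -> A
Bits 10 -> C


Decoded message: FCCACAC


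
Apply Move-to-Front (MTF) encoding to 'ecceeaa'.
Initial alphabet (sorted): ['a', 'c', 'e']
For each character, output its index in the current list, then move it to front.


MTF encoding:
'e': index 2 in ['a', 'c', 'e'] -> ['e', 'a', 'c']
'c': index 2 in ['e', 'a', 'c'] -> ['c', 'e', 'a']
'c': index 0 in ['c', 'e', 'a'] -> ['c', 'e', 'a']
'e': index 1 in ['c', 'e', 'a'] -> ['e', 'c', 'a']
'e': index 0 in ['e', 'c', 'a'] -> ['e', 'c', 'a']
'a': index 2 in ['e', 'c', 'a'] -> ['a', 'e', 'c']
'a': index 0 in ['a', 'e', 'c'] -> ['a', 'e', 'c']


Output: [2, 2, 0, 1, 0, 2, 0]


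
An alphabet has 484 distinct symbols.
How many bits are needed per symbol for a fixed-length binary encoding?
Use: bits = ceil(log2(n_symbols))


log2(484) = 8.9189
Bracket: 2^8 = 256 < 484 <= 2^9 = 512
So ceil(log2(484)) = 9

bits = ceil(log2(484)) = ceil(8.9189) = 9 bits


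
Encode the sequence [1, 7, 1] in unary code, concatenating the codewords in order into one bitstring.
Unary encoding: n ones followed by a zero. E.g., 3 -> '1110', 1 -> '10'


Encode each number as n ones followed by a terminating 0:
  1 -> 10 (2 bits)
  7 -> 11111110 (8 bits)
  1 -> 10 (2 bits)
Total length = 2 + 8 + 2 = 12 bits.

Unary([1, 7, 1]) = 101111111010 (12 bits)


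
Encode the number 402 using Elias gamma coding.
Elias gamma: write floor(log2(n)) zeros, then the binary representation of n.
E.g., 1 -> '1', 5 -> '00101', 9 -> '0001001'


num_bits = floor(log2(402)) + 1 = 9
leading_zeros = num_bits - 1 = 8
binary(402) = 110010010

Elias gamma(402) = '00000000' + '110010010' = 00000000110010010 (17 bits)


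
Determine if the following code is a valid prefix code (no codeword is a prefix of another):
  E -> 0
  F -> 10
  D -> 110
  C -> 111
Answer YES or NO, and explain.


Checking each pair (does one codeword prefix another?):
  E='0' vs F='10': no prefix
  E='0' vs D='110': no prefix
  E='0' vs C='111': no prefix
  F='10' vs E='0': no prefix
  F='10' vs D='110': no prefix
  F='10' vs C='111': no prefix
  D='110' vs E='0': no prefix
  D='110' vs F='10': no prefix
  D='110' vs C='111': no prefix
  C='111' vs E='0': no prefix
  C='111' vs F='10': no prefix
  C='111' vs D='110': no prefix
No violation found over all pairs.

YES -- this is a valid prefix code. No codeword is a prefix of any other codeword.


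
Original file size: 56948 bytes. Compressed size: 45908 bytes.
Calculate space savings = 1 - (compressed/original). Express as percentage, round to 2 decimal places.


ratio = compressed/original = 45908/56948 = 0.806139
savings = 1 - ratio = 1 - 0.806139 = 0.193861
as a percentage: 0.193861 * 100 = 19.39%

Space savings = 1 - 45908/56948 = 19.39%


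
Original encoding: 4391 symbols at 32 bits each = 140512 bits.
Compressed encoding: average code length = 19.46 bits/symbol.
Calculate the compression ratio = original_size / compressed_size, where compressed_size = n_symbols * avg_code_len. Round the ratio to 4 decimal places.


original_size = n_symbols * orig_bits = 4391 * 32 = 140512 bits
compressed_size = n_symbols * avg_code_len = 4391 * 19.46 = 85448.86 bits
ratio = original_size / compressed_size = 140512 / 85448.86 = 1.6444

Compression ratio = 1.6444


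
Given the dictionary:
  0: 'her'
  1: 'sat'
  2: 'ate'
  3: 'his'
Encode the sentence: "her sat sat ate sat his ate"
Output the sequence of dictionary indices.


Look up each word in the dictionary:
  'her' -> 0
  'sat' -> 1
  'sat' -> 1
  'ate' -> 2
  'sat' -> 1
  'his' -> 3
  'ate' -> 2

Encoded: [0, 1, 1, 2, 1, 3, 2]


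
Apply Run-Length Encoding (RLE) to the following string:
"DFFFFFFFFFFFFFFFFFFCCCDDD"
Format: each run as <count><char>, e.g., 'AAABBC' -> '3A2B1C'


Scanning runs left to right:
  i=0: run of 'D' x 1 -> '1D'
  i=1: run of 'F' x 18 -> '18F'
  i=19: run of 'C' x 3 -> '3C'
  i=22: run of 'D' x 3 -> '3D'

RLE = 1D18F3C3D


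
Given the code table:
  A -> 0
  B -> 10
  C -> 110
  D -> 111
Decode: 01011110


Decoding:
0 -> A
10 -> B
111 -> D
10 -> B


Result: ABDB


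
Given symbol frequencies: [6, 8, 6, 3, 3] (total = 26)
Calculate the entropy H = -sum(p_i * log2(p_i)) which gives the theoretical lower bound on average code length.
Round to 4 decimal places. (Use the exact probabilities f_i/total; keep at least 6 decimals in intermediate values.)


Per-symbol terms -p_i * log2(p_i) with p_i = f_i/26:
  p = 6/26 = 0.230769: log2(p) = -2.115477, -p*log2(p) = 0.488187
  p = 8/26 = 0.307692: log2(p) = -1.700440, -p*log2(p) = 0.523212
  p = 6/26 = 0.230769: log2(p) = -2.115477, -p*log2(p) = 0.488187
  p = 3/26 = 0.115385: log2(p) = -3.115477, -p*log2(p) = 0.359478
  p = 3/26 = 0.115385: log2(p) = -3.115477, -p*log2(p) = 0.359478
H = 0.488187 + 0.523212 + 0.488187 + 0.359478 + 0.359478 = 2.218542

H = 2.2185 bits/symbol


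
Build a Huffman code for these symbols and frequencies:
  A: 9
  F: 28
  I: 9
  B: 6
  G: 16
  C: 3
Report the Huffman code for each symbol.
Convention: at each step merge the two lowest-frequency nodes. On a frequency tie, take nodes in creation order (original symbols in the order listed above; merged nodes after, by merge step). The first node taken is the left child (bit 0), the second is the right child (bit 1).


Huffman tree construction:
Step 1: Merge C(3) + B(6) = 9
Step 2: Merge A(9) + I(9) = 18
Step 3: Merge (C+B)(9) + G(16) = 25
Step 4: Merge (A+I)(18) + ((C+B)+G)(25) = 43
Step 5: Merge F(28) + ((A+I)+((C+B)+G))(43) = 71
Read each symbol's code off the tree from the root (left child = 0, right child = 1).

Codes:
  A: 100 (length 3)
  F: 0 (length 1)
  I: 101 (length 3)
  B: 1101 (length 4)
  G: 111 (length 3)
  C: 1100 (length 4)
Average code length: 166/71 = 2.3380 bits/symbol


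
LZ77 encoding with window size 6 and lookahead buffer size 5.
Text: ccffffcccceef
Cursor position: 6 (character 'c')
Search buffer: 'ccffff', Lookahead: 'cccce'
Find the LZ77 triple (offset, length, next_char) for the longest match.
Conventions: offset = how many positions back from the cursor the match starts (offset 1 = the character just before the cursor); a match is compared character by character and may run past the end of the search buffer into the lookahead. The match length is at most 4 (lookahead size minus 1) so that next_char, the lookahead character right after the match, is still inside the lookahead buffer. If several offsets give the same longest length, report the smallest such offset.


Try each offset into the search buffer:
  offset=1 (pos 5, char 'f'): match length 0
  offset=2 (pos 4, char 'f'): match length 0
  offset=3 (pos 3, char 'f'): match length 0
  offset=4 (pos 2, char 'f'): match length 0
  offset=5 (pos 1, char 'c'): match length 1
  offset=6 (pos 0, char 'c'): match length 2
Longest match has length 2 at offset 6.
next_char = character at position 6 + 2 = 8 -> 'c'

Best match: offset=6, length=2 (matching 'cc' starting at position 0)
LZ77 triple: (6, 2, 'c')


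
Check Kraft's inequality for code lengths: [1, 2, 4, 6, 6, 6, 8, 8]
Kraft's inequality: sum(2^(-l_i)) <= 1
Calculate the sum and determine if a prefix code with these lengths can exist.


Sum = 2^(-1) + 2^(-2) + 2^(-4) + 2^(-6) + 2^(-6) + 2^(-6) + 2^(-8) + 2^(-8)
    = 0.5 + 0.25 + 0.0625 + 0.015625 + 0.015625 + 0.015625 + 0.00390625 + 0.00390625
    = 222/256 = 0.8671875
Since 0.8671875 <= 1, Kraft's inequality IS satisfied.
A prefix code with these lengths CAN exist.

Kraft sum = 0.8671875. Satisfied.


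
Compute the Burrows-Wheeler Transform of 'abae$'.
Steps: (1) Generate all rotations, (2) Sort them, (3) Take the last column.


Rotations (sorted):
  0: $abae -> last char: e
  1: abae$ -> last char: $
  2: ae$ab -> last char: b
  3: bae$a -> last char: a
  4: e$aba -> last char: a


BWT = e$baa


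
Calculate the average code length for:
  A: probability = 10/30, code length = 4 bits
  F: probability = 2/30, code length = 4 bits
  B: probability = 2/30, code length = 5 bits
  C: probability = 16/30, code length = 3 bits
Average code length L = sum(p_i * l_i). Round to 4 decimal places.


Weighted contributions p_i * l_i:
  A: (10/30) * 4 = 40/30
  F: (2/30) * 4 = 8/30
  B: (2/30) * 5 = 10/30
  C: (16/30) * 3 = 48/30
Sum = (40 + 8 + 10 + 48)/30 = 106/30

L = 106/30 = 3.5333 bits/symbol


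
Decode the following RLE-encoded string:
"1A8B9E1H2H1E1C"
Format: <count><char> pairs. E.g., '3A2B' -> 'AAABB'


Expanding each <count><char> pair:
  1A -> 'A'
  8B -> 'BBBBBBBB'
  9E -> 'EEEEEEEEE'
  1H -> 'H'
  2H -> 'HH'
  1E -> 'E'
  1C -> 'C'

Decoded = ABBBBBBBBEEEEEEEEEHHHEC


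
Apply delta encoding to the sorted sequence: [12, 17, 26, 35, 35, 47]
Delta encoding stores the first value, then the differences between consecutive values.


First value: 12
Deltas:
  17 - 12 = 5
  26 - 17 = 9
  35 - 26 = 9
  35 - 35 = 0
  47 - 35 = 12


Delta encoded: [12, 5, 9, 9, 0, 12]


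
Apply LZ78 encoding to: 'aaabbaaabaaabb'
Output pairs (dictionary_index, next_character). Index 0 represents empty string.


LZ78 encoding steps:
Dictionary: {0: ''}
Step 1: w='' (idx 0), next='a' -> output (0, 'a'), add 'a' as idx 1
Step 2: w='a' (idx 1), next='a' -> output (1, 'a'), add 'aa' as idx 2
Step 3: w='' (idx 0), next='b' -> output (0, 'b'), add 'b' as idx 3
Step 4: w='b' (idx 3), next='a' -> output (3, 'a'), add 'ba' as idx 4
Step 5: w='aa' (idx 2), next='b' -> output (2, 'b'), add 'aab' as idx 5
Step 6: w='aa' (idx 2), next='a' -> output (2, 'a'), add 'aaa' as idx 6
Step 7: w='b' (idx 3), next='b' -> output (3, 'b'), add 'bb' as idx 7


Encoded: [(0, 'a'), (1, 'a'), (0, 'b'), (3, 'a'), (2, 'b'), (2, 'a'), (3, 'b')]


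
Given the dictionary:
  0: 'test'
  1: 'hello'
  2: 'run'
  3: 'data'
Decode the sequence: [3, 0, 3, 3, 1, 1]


Look up each index in the dictionary:
  3 -> 'data'
  0 -> 'test'
  3 -> 'data'
  3 -> 'data'
  1 -> 'hello'
  1 -> 'hello'

Decoded: "data test data data hello hello"


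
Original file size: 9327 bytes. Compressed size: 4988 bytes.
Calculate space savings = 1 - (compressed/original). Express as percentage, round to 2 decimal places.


ratio = compressed/original = 4988/9327 = 0.534791
savings = 1 - ratio = 1 - 0.534791 = 0.465209
as a percentage: 0.465209 * 100 = 46.52%

Space savings = 1 - 4988/9327 = 46.52%


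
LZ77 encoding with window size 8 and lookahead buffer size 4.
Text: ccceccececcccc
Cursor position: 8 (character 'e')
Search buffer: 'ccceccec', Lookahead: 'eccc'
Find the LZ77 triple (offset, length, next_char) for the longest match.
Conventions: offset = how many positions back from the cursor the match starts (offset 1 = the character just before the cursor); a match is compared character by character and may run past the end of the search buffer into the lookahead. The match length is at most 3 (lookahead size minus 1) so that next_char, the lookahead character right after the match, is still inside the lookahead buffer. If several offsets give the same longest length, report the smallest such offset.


Try each offset into the search buffer:
  offset=1 (pos 7, char 'c'): match length 0
  offset=2 (pos 6, char 'e'): match length 2
  offset=3 (pos 5, char 'c'): match length 0
  offset=4 (pos 4, char 'c'): match length 0
  offset=5 (pos 3, char 'e'): match length 3
  offset=6 (pos 2, char 'c'): match length 0
  offset=7 (pos 1, char 'c'): match length 0
  offset=8 (pos 0, char 'c'): match length 0
Longest match has length 3 at offset 5.
next_char = character at position 8 + 3 = 11 -> 'c'

Best match: offset=5, length=3 (matching 'ecc' starting at position 3)
LZ77 triple: (5, 3, 'c')


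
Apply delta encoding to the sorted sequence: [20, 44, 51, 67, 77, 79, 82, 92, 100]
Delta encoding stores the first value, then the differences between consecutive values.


First value: 20
Deltas:
  44 - 20 = 24
  51 - 44 = 7
  67 - 51 = 16
  77 - 67 = 10
  79 - 77 = 2
  82 - 79 = 3
  92 - 82 = 10
  100 - 92 = 8


Delta encoded: [20, 24, 7, 16, 10, 2, 3, 10, 8]
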